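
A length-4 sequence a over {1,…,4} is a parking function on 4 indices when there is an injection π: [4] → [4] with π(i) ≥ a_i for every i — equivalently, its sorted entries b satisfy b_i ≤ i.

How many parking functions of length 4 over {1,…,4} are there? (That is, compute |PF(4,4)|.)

#PF = 1·5^3 = 1×125 = 125 [KW]
Example (3,1,1,1) → sorted (1,1,1,3): b_i ≤ i ∀i, a PF.

125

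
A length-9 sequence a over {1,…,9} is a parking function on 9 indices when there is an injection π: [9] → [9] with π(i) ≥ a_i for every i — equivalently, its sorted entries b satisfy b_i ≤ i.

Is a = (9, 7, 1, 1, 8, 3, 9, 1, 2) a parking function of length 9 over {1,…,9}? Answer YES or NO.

Rearranged: b = (1, 1, 1, 2, 3, 7, 8, 9, 9).
  b_1=1 ≤ 1
  b_2=1 ≤ 2
  b_3=1 ≤ 3
  b_4=2 ≤ 4
  b_5=3 ≤ 5
  b_6=7 > 6
  fails at i=6 ⇒ NO

NO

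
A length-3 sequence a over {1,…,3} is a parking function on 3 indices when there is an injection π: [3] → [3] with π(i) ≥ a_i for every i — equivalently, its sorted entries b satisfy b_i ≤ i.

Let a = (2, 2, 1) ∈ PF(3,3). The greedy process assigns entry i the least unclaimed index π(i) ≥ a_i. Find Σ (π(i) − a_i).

Σπ(i) = 1+…+3 = 6; Σa = 2+2+1 = 5; disp = 6−5 = 1.

1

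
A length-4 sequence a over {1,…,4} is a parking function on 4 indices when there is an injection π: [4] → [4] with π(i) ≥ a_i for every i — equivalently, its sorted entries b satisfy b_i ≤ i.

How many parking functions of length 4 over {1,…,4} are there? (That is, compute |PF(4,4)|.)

#PF = 1·5^3 = 1×125 = 125 (Pollak)
Check (1,2,2,4) → sorted (1,2,2,4): b_i ≤ i ∀i, a PF.

125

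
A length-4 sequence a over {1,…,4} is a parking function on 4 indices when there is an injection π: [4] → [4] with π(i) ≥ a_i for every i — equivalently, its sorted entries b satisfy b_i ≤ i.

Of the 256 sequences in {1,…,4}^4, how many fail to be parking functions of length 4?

|PF(4,4)| = (4−4+1)·(4+1)^(4−1) = 1·125 = 125
Example (3,4,4,2) → sorted (2,3,4,4): b_1=2>1, not a PF.
4^4 − 125 = 256 − 125 = 131

131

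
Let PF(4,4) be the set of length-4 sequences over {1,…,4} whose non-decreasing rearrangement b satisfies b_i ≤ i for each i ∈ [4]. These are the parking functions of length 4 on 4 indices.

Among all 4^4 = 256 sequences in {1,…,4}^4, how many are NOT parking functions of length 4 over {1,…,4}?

131

Count = 1·5^3 = 1×125 = 125
Check (3,2,3,4) → sorted (2,3,3,4): b_1=2>1, not a PF.
So 256 − 125 = 131 fail.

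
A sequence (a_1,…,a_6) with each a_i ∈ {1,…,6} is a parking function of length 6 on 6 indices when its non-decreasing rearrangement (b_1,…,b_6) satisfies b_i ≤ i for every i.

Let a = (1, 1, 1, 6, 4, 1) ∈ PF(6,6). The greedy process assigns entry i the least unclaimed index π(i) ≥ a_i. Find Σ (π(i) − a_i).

7

Σπ(i) = 1+…+6 = 21; Σa = 1+1+1+6+4+1 = 14; disp = 21−14 = 7.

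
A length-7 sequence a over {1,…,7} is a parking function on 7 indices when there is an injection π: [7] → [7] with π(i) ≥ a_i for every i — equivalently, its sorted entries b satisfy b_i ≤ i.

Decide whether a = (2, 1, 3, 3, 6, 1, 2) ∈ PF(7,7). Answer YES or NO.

Order a: b = (1, 1, 2, 2, 3, 3, 6).
  b_1=1 ≤ 1
  b_2=1 ≤ 2
  b_3=2 ≤ 3
  b_4=2 ≤ 4
  b_5=3 ≤ 5
  b_6=3 ≤ 6
  b_7=6 ≤ 7
All bounds hold ⇒ YES

YES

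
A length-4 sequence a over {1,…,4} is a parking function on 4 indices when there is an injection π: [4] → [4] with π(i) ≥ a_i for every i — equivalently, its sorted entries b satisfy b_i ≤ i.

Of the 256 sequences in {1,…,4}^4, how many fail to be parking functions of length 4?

#PF = (4−4+1)·(4+1)^(4−1) = 1 · 125 = 125 (Pollak)
Example (3,3,4,3) → sorted (3,3,3,4): b_1=3>1, not a PF.
Total 256; non-PF = 256−125 = 131

131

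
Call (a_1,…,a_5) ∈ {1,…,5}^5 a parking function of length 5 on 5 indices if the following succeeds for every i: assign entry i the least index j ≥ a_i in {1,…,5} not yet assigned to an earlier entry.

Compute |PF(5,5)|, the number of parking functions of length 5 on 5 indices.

1296

#PF = (5+1−5)·(5+1)^{5−1} = 1 · 1296 = 1296 (Pollak)
One tuple (4,1,1,1,1) → sorted (1,1,1,1,4): b_i ≤ i ∀i, a PF.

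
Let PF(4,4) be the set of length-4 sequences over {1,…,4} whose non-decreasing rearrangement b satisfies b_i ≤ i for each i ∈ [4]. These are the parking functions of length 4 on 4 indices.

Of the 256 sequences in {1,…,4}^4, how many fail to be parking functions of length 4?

Count = (4−4+1)·(4+1)^(4−1) = 1·125 = 125 [KW]
E.g. (3,4,4,4) → sorted (3,4,4,4): b_1=3>1, not a PF.
Total 256; non-PF = 256−125 = 131

131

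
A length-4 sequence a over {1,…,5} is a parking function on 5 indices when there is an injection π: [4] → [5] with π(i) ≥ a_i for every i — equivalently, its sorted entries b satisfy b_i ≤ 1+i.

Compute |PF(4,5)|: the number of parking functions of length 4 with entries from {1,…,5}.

432

#PF = (5−4+1)·(5+1)^(4−1) = 2·216 = 432 [KW]
E.g. (2,3,4,4) → sorted (2,3,4,4): b_i ≤ 1+i ∀i, a PF.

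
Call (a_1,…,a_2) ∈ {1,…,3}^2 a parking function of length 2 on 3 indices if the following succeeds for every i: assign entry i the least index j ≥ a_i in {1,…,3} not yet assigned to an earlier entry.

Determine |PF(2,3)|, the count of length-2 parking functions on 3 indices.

|PF| = (3−2+1)·(3+1)^(2−1) = 2·4 = 8 (Pollak)
Example (3,1) → sorted (1,3): b_i ≤ 1+i ∀i, a PF.

8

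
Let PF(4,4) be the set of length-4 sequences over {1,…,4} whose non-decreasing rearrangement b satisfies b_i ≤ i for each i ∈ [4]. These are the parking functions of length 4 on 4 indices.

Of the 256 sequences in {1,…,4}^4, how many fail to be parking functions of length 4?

131

|PF(4,4)| = 1·5^3 = 1×125 = 125 (Pollak)
Check (3,1,4,4) → sorted (1,3,4,4): b_2=3>2, not a PF.
4^4 − 125 = 256 − 125 = 131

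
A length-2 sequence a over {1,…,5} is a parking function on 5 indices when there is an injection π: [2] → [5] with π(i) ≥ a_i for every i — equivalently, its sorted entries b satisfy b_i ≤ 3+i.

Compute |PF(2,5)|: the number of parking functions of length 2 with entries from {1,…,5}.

24

Count = (5+1−2)·(5+1)^{2−1} = 4·6 = 24 (Pollak)
E.g. (5,4) → sorted (4,5): b_i ≤ 3+i ∀i, a PF.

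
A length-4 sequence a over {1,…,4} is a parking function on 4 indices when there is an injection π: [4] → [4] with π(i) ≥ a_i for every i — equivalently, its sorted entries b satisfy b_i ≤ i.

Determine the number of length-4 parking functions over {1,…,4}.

125

Count = (4−4+1)·(4+1)^(4−1) = 1 · 125 = 125 (Konheim–Weiss)
E.g. (1,2,3,3) → sorted (1,2,3,3): b_i ≤ i ∀i, a PF.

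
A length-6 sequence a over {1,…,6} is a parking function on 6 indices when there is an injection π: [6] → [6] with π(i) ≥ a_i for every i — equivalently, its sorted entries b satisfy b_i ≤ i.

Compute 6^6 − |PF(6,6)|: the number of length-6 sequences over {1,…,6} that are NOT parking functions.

29849

|PF(6,6)| = (6−6+1)·(6+1)^(6−1) = 1·16807 = 16807 (Pollak)
One tuple (2,4,4,5,5,2) → sorted (2,2,4,4,5,5): b_1=2>1, not a PF.
6^6 − 16807 = 46656 − 16807 = 29849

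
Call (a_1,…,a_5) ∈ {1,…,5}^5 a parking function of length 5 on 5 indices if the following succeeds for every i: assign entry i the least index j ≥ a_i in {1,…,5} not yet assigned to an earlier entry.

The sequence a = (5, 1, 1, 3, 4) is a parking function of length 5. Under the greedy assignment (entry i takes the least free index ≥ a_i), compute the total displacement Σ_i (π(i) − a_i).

1

Σπ = 5·6/2 = 15 (π permutes [5]); Σa = 5+1+1+3+4 = 14; disp = 15−14 = 1.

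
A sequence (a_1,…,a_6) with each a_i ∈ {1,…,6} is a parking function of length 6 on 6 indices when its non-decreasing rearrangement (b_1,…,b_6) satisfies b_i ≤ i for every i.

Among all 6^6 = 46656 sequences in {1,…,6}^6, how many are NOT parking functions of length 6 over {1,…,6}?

|PF(6,6)| = (7−6)·7^(6−1) = 1×16807 = 16807 [KW]
Example (4,5,6,4,4,5) → sorted (4,4,4,5,5,6): b_1=4>1, not a PF.
Total 46656; non-PF = 46656−16807 = 29849

29849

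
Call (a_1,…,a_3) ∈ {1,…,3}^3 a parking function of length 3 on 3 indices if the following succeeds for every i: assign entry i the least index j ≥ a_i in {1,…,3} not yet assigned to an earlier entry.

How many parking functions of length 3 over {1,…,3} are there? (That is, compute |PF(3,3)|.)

#PF = (4−3)·4^(3−1) = 1×16 = 16 (Pollak)
Check (3,1,2) → sorted (1,2,3): b_i ≤ i ∀i, a PF.

16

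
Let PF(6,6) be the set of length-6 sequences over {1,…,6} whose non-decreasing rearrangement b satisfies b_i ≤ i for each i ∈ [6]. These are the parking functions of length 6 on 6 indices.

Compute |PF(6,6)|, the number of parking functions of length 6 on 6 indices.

16807

|PF(6,6)| = 1·7^5 = 1 · 16807 = 16807 (Pollak)
Example (2,5,1,6,2,3) → sorted (1,2,2,3,5,6): b_i ≤ i ∀i, a PF.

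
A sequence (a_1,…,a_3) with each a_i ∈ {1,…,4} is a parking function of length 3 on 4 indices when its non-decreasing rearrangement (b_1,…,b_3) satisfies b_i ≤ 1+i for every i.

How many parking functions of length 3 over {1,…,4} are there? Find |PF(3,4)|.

|PF(3,4)| = (5−3)·5^(3−1) = 2·25 = 50
Example (2,2,2) → sorted (2,2,2): b_i ≤ 1+i ∀i, a PF.

50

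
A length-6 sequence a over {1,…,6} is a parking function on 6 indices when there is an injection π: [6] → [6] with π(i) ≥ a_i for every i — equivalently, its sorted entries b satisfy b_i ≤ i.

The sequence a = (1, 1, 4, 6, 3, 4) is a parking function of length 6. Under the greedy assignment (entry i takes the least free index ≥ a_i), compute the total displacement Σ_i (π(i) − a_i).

2

Σπ(i) = 1+…+6 = 21; Σa = 1+1+4+6+3+4 = 19; disp = 21−19 = 2.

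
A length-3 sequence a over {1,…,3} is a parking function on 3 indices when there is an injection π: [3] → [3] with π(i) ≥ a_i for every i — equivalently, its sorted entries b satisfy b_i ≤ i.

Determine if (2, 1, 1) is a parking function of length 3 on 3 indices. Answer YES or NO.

Rearranged: b = (1, 1, 2).
  b_1=1 ≤ 1
  b_2=1 ≤ 2
  b_3=2 ≤ 3
All bounds hold ⇒ YES

YES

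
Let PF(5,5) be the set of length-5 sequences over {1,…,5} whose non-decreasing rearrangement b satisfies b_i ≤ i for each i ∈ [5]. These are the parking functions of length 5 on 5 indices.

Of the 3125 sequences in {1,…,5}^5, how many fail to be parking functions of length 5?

1829

|PF| = 1·6^4 = 1·1296 = 1296 (Konheim–Weiss)
Check (1,5,4,5,5) → sorted (1,4,5,5,5): b_2=4>2, not a PF.
So 3125 − 1296 = 1829 fail.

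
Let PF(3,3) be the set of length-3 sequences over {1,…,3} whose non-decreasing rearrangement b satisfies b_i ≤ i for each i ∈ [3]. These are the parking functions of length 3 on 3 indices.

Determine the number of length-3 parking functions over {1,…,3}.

|PF| = 1·4^2 = 1 · 16 = 16 [KW]
Example (3,1,1) → sorted (1,1,3): b_i ≤ i ∀i, a PF.

16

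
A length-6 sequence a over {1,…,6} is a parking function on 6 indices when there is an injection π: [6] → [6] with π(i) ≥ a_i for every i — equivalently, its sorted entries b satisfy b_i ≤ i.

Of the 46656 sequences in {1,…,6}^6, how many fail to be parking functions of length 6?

29849

Count = (6+1−6)·(6+1)^{6−1} = 1·16807 = 16807
E.g. (2,6,4,6,6,6) → sorted (2,4,6,6,6,6): b_1=2>1, not a PF.
Total 46656; non-PF = 46656−16807 = 29849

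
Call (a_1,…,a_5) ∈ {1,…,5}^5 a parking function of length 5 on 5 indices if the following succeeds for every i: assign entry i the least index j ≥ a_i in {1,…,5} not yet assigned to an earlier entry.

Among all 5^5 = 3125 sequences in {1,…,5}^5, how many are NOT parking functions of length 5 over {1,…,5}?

1829

|PF(5,5)| = (5+1−5)·(5+1)^{5−1} = 1×1296 = 1296
E.g. (5,5,5,4,2) → sorted (2,4,5,5,5): b_1=2>1, not a PF.
Total 3125; non-PF = 3125−1296 = 1829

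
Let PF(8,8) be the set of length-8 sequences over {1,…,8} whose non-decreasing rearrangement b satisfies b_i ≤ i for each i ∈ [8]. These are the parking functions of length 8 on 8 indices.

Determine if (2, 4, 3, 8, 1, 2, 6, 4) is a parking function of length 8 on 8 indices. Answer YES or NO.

YES

Rearranged: b = (1, 2, 2, 3, 4, 4, 6, 8).
  b_1=1 ≤ 1
  b_2=2 ≤ 2
  b_3=2 ≤ 3
  b_4=3 ≤ 4
  b_5=4 ≤ 5
  b_6=4 ≤ 6
  b_7=6 ≤ 7
  b_8=8 ≤ 8
All bounds hold ⇒ YES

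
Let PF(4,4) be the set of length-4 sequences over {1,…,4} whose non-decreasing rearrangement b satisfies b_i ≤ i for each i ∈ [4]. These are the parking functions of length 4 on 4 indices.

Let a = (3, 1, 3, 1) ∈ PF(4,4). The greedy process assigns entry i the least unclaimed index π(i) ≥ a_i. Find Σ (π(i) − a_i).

Σπ = 4·5/2 = 10 (π permutes [4]); Σa = 3+1+3+1 = 8; disp = 10−8 = 2.

2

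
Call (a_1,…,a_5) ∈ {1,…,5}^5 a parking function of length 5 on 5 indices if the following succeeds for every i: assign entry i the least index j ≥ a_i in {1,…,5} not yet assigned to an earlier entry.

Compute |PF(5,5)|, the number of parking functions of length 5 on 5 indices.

1296

Count = (5+1−5)·(5+1)^{5−1} = 1×1296 = 1296 (Pollak)
E.g. (1,1,2,4,4) → sorted (1,1,2,4,4): b_i ≤ i ∀i, a PF.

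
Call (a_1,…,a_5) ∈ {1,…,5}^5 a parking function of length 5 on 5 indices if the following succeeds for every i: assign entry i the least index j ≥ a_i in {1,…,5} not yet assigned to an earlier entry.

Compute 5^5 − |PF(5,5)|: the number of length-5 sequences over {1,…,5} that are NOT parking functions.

#PF = (6−5)·6^(5−1) = 1 · 1296 = 1296
Example (3,2,2,5,3) → sorted (2,2,3,3,5): b_1=2>1, not a PF.
5^5 − 1296 = 3125 − 1296 = 1829

1829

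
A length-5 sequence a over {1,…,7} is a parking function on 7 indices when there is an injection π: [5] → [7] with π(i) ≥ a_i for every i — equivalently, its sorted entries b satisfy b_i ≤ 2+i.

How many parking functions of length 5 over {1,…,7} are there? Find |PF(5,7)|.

#PF = 3·8^4 = 3·4096 = 12288 (Konheim–Weiss)
Check (1,4,6,3,7) → sorted (1,3,4,6,7): b_i ≤ 2+i ∀i, a PF.

12288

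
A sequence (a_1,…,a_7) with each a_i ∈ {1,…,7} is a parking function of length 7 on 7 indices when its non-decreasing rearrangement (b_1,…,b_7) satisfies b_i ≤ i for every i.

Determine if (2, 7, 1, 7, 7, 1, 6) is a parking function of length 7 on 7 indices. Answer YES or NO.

Sorted: b = (1, 1, 2, 6, 7, 7, 7).
  b_1=1 ≤ 1
  b_2=1 ≤ 2
  b_3=2 ≤ 3
  b_4=6 > 4
  fails at i=4 ⇒ NO

NO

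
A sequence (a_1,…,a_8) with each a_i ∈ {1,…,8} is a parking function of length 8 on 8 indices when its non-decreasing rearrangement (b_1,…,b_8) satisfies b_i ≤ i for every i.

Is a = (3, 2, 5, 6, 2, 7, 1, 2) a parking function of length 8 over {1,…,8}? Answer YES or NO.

YES

Order a: b = (1, 2, 2, 2, 3, 5, 6, 7).
  b_1=1 ≤ 1
  b_2=2 ≤ 2
  b_3=2 ≤ 3
  b_4=2 ≤ 4
  b_5=3 ≤ 5
  b_6=5 ≤ 6
  b_7=6 ≤ 7
  b_8=7 ≤ 8
All bounds hold ⇒ YES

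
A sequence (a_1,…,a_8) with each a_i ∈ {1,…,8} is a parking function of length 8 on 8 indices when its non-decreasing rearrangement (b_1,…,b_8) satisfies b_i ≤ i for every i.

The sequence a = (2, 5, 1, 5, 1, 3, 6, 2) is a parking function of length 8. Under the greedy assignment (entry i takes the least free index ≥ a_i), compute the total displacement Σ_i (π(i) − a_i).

11

Σπ = 36 ({1..8} each once); Σa = 2+5+1+5+1+3+6+2 = 25; disp = 36−25 = 11.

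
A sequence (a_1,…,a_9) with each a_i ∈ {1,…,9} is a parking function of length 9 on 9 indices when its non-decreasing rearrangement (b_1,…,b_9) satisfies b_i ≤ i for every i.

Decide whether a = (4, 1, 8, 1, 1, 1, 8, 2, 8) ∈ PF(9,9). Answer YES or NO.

NO

Rearranged: b = (1, 1, 1, 1, 2, 4, 8, 8, 8).
  b_1=1 ≤ 1
  b_2=1 ≤ 2
  b_3=1 ≤ 3
  b_4=1 ≤ 4
  b_5=2 ≤ 5
  b_6=4 ≤ 6
  b_7=8 > 7
  fails at i=7 ⇒ NO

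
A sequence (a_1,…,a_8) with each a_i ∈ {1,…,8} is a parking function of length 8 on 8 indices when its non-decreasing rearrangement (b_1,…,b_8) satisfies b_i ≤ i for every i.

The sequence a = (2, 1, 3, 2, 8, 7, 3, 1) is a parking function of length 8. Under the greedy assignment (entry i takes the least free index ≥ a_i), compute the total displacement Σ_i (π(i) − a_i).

9

Σπ = 8·9/2 = 36 (π permutes [8]); Σa = 2+1+3+2+8+7+3+1 = 27; disp = 36−27 = 9.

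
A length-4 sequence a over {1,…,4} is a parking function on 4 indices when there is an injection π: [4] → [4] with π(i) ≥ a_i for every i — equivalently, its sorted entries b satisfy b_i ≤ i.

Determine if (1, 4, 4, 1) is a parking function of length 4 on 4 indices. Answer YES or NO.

Sorted: b = (1, 1, 4, 4).
  b_1=1 ≤ 1
  b_2=1 ≤ 2
  b_3=4 > 3
  fails at i=3 ⇒ NO

NO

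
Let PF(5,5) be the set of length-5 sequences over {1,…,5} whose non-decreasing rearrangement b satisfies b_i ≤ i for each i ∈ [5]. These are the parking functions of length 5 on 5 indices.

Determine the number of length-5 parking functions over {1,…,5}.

#PF = (5+1−5)·(5+1)^{5−1} = 1·1296 = 1296
Check (1,2,4,1,3) → sorted (1,1,2,3,4): b_i ≤ i ∀i, a PF.

1296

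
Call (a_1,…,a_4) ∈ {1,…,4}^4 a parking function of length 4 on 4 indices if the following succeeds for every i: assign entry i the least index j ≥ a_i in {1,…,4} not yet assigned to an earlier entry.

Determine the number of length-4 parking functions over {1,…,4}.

|PF| = 1·5^3 = 1 · 125 = 125 [KW]
Example (2,1,2,3) → sorted (1,2,2,3): b_i ≤ i ∀i, a PF.

125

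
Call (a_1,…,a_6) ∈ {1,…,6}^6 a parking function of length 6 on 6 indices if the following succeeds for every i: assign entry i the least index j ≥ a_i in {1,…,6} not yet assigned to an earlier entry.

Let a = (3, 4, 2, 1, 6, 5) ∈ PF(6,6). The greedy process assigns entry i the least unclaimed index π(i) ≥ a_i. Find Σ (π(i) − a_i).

Σπ(i) = 1+…+6 = 21; Σa = 3+4+2+1+6+5 = 21; disp = 21−21 = 0.

0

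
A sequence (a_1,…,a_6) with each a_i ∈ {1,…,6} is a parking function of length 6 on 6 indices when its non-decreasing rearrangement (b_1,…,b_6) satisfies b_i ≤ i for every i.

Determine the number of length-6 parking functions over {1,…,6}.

Count = (6+1−6)·(6+1)^{6−1} = 1 · 16807 = 16807 (Pollak)
Check (1,4,5,5,3,2) → sorted (1,2,3,4,5,5): b_i ≤ i ∀i, a PF.

16807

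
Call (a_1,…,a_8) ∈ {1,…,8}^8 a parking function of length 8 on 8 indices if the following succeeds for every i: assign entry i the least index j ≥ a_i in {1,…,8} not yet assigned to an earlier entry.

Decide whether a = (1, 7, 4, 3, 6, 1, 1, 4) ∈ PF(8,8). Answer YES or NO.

Order a: b = (1, 1, 1, 3, 4, 4, 6, 7).
  b_1=1 ≤ 1
  b_2=1 ≤ 2
  b_3=1 ≤ 3
  b_4=3 ≤ 4
  b_5=4 ≤ 5
  b_6=4 ≤ 6
  b_7=6 ≤ 7
  b_8=7 ≤ 8
All bounds hold ⇒ YES

YES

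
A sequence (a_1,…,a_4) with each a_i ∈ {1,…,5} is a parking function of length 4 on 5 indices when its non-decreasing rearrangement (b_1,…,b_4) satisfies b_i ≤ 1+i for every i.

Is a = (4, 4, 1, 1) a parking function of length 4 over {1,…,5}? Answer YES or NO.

YES

Rearranged: b = (1, 1, 4, 4).
  b_1=1 ≤ 2
  b_2=1 ≤ 3
  b_3=4 ≤ 4
  b_4=4 ≤ 5
All bounds hold ⇒ YES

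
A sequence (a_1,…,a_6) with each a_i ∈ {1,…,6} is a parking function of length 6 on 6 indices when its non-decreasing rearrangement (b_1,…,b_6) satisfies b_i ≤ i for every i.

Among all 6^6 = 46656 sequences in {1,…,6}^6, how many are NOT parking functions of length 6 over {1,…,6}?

29849

#PF = (6+1−6)·(6+1)^{6−1} = 1·16807 = 16807 (Konheim–Weiss)
E.g. (6,4,4,2,6,6) → sorted (2,4,4,6,6,6): b_1=2>1, not a PF.
Total 46656; non-PF = 46656−16807 = 29849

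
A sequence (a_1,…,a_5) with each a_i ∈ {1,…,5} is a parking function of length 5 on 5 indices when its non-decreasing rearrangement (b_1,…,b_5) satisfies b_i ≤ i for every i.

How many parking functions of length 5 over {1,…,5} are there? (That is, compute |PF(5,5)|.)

Count = (5+1−5)·(5+1)^{5−1} = 1×1296 = 1296 (Konheim–Weiss)
E.g. (4,2,2,1,3) → sorted (1,2,2,3,4): b_i ≤ i ∀i, a PF.

1296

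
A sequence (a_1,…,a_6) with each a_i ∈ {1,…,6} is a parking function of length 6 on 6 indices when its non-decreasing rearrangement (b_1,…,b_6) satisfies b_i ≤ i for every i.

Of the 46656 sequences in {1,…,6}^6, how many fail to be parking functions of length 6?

29849

Count = (7−6)·7^(6−1) = 1·16807 = 16807 (Konheim–Weiss)
Example (6,6,5,1,3,6) → sorted (1,3,5,6,6,6): b_2=3>2, not a PF.
Total 46656; non-PF = 46656−16807 = 29849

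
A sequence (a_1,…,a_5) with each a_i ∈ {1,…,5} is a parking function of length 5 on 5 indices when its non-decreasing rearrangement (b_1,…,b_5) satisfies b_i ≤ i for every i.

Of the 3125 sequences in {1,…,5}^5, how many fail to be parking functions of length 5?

1829

Count = 1·6^4 = 1×1296 = 1296 (Pollak)
E.g. (1,3,5,5,4) → sorted (1,3,4,5,5): b_2=3>2, not a PF.
Total 3125; non-PF = 3125−1296 = 1829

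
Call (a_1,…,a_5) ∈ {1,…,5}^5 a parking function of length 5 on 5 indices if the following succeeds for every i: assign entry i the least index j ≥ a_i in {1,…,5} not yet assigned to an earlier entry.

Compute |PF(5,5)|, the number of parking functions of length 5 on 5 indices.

|PF(5,5)| = (5+1−5)·(5+1)^{5−1} = 1 · 1296 = 1296 (Pollak)
E.g. (1,5,2,2,3) → sorted (1,2,2,3,5): b_i ≤ i ∀i, a PF.

1296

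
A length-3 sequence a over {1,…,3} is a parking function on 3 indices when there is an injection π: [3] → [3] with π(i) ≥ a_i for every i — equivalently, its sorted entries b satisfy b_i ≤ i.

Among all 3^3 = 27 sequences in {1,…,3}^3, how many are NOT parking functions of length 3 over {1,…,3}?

Count = (3−3+1)·(3+1)^(3−1) = 1 · 16 = 16 [KW]
One tuple (3,3,3) → sorted (3,3,3): b_1=3>1, not a PF.
So 27 − 16 = 11 fail.

11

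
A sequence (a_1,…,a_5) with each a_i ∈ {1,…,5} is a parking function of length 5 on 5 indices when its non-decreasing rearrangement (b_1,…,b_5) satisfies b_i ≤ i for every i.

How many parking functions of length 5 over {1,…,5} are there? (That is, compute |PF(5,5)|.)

#PF = (5−5+1)·(5+1)^(5−1) = 1 · 1296 = 1296 (Pollak)
One tuple (4,3,5,1,2) → sorted (1,2,3,4,5): b_i ≤ i ∀i, a PF.

1296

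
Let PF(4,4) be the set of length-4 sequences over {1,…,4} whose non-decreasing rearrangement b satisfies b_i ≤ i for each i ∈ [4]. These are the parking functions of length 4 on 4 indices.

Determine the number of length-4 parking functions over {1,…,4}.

#PF = 1·5^3 = 1×125 = 125 [KW]
E.g. (3,3,1,2) → sorted (1,2,3,3): b_i ≤ i ∀i, a PF.

125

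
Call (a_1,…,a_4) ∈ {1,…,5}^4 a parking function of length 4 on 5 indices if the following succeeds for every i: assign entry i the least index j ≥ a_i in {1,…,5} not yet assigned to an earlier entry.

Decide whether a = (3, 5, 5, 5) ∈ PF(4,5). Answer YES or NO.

Order a: b = (3, 5, 5, 5).
  b_1=3 > 2
  fails at i=1 ⇒ NO

NO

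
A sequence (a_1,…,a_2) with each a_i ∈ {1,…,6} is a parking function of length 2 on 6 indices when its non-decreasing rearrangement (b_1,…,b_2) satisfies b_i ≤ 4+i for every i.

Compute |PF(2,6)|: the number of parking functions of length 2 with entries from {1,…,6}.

35

#PF = 5·7^1 = 5·7 = 35 (Pollak)
Example (2,4) → sorted (2,4): b_i ≤ 4+i ∀i, a PF.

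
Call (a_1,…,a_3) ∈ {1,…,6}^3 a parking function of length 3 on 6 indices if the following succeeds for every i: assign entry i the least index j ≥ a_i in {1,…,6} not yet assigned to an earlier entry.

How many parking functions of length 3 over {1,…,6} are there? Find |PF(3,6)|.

196

|PF(3,6)| = (6−3+1)·(6+1)^(3−1) = 4×49 = 196 (Konheim–Weiss)
Example (4,5,2) → sorted (2,4,5): b_i ≤ 3+i ∀i, a PF.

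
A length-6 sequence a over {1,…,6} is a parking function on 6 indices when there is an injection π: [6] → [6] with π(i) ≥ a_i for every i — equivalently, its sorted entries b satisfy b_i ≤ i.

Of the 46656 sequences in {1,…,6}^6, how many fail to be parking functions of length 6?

29849

|PF| = 1·7^5 = 1 · 16807 = 16807 (Konheim–Weiss)
Check (4,6,5,5,4,5) → sorted (4,4,5,5,5,6): b_1=4>1, not a PF.
So 46656 − 16807 = 29849 fail.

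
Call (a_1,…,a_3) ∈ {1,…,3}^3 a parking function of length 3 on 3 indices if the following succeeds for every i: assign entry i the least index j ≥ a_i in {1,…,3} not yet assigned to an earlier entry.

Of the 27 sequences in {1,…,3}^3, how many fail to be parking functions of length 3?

|PF(3,3)| = (4−3)·4^(3−1) = 1·16 = 16 [KW]
Example (2,3,3) → sorted (2,3,3): b_1=2>1, not a PF.
So 27 − 16 = 11 fail.

11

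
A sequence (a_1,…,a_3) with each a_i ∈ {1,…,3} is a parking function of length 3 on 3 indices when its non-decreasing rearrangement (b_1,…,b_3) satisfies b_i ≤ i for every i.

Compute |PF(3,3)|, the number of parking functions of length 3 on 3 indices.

#PF = (3+1−3)·(3+1)^{3−1} = 1 · 16 = 16 [KW]
E.g. (1,1,1) → sorted (1,1,1): b_i ≤ i ∀i, a PF.

16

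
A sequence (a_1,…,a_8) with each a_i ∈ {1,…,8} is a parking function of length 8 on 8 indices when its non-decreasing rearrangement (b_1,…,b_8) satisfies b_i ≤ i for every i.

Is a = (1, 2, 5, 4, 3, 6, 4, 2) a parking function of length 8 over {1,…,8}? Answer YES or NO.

YES

Order a: b = (1, 2, 2, 3, 4, 4, 5, 6).
  b_1=1 ≤ 1
  b_2=2 ≤ 2
  b_3=2 ≤ 3
  b_4=3 ≤ 4
  b_5=4 ≤ 5
  b_6=4 ≤ 6
  b_7=5 ≤ 7
  b_8=6 ≤ 8
All bounds hold ⇒ YES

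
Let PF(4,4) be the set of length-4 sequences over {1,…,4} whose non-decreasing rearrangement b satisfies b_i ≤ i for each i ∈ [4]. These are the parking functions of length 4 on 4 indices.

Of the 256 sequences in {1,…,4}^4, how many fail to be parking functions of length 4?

|PF(4,4)| = 1·5^3 = 1 · 125 = 125 (Konheim–Weiss)
One tuple (1,4,2,4) → sorted (1,2,4,4): b_3=4>3, not a PF.
Total 256; non-PF = 256−125 = 131

131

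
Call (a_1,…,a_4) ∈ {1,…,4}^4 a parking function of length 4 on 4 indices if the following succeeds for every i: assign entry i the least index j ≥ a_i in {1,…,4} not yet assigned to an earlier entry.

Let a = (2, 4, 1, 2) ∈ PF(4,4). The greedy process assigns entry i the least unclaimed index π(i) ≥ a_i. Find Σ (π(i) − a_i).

1

Σπ(i) = 1+…+4 = 10; Σa = 2+4+1+2 = 9; disp = 10−9 = 1.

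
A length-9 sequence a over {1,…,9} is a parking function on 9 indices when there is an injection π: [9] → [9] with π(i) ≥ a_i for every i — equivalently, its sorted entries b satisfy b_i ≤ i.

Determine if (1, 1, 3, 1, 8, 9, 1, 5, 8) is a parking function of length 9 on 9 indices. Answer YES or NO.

NO

Rearranged: b = (1, 1, 1, 1, 3, 5, 8, 8, 9).
  b_1=1 ≤ 1
  b_2=1 ≤ 2
  b_3=1 ≤ 3
  b_4=1 ≤ 4
  b_5=3 ≤ 5
  b_6=5 ≤ 6
  b_7=8 > 7
  fails at i=7 ⇒ NO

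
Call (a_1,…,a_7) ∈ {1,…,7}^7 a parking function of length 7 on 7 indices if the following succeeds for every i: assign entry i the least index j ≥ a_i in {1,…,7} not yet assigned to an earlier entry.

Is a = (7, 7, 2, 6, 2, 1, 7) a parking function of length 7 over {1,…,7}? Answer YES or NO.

NO

Rearranged: b = (1, 2, 2, 6, 7, 7, 7).
  b_1=1 ≤ 1
  b_2=2 ≤ 2
  b_3=2 ≤ 3
  b_4=6 > 4
  fails at i=4 ⇒ NO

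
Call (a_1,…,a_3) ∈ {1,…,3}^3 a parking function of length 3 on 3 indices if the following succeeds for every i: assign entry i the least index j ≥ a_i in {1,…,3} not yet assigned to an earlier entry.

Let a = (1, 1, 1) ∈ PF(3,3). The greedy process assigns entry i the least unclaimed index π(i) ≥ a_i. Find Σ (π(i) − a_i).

Σπ = 6 ({1..3} each once); Σa = 1+1+1 = 3; disp = 6−3 = 3.

3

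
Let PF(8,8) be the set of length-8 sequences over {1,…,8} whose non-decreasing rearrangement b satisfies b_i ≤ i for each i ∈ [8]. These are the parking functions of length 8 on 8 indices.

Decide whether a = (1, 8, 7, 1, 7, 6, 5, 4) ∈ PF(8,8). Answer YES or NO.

Sorted: b = (1, 1, 4, 5, 6, 7, 7, 8).
  b_1=1 ≤ 1
  b_2=1 ≤ 2
  b_3=4 > 3
  fails at i=3 ⇒ NO

NO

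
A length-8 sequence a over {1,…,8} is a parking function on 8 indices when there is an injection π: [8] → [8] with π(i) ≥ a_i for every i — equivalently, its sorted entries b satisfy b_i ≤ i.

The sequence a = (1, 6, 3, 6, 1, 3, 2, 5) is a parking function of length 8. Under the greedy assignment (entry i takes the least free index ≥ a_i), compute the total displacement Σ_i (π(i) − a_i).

Σπ = 8·9/2 = 36 (π permutes [8]); Σa = 1+6+3+6+1+3+2+5 = 27; disp = 36−27 = 9.

9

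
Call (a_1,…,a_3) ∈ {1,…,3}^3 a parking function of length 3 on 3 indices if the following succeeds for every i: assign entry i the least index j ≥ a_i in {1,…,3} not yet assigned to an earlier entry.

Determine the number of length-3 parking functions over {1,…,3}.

#PF = (3−3+1)·(3+1)^(3−1) = 1·16 = 16 (Konheim–Weiss)
E.g. (1,1,3) → sorted (1,1,3): b_i ≤ i ∀i, a PF.

16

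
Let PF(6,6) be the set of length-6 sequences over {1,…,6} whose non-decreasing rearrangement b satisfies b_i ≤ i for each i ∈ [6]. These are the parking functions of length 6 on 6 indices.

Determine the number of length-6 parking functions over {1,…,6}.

|PF(6,6)| = 1·7^5 = 1 · 16807 = 16807 (Konheim–Weiss)
Check (6,3,2,2,1,2) → sorted (1,2,2,2,3,6): b_i ≤ i ∀i, a PF.

16807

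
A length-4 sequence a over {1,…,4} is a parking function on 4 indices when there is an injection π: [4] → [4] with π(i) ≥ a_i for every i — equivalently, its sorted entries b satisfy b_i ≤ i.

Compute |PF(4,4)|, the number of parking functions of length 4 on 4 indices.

125

#PF = (4−4+1)·(4+1)^(4−1) = 1 · 125 = 125
One tuple (4,2,1,1) → sorted (1,1,2,4): b_i ≤ i ∀i, a PF.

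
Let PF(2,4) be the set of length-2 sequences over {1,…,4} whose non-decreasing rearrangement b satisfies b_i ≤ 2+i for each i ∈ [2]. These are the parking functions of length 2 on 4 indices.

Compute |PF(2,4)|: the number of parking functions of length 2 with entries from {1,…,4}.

#PF = (4+1−2)·(4+1)^{2−1} = 3×5 = 15 (Pollak)
E.g. (1,4) → sorted (1,4): b_i ≤ 2+i ∀i, a PF.

15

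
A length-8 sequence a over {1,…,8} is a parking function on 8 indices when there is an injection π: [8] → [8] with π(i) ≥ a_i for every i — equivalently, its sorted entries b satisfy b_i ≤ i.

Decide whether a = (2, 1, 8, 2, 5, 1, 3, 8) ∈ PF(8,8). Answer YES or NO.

Rearranged: b = (1, 1, 2, 2, 3, 5, 8, 8).
  b_1=1 ≤ 1
  b_2=1 ≤ 2
  b_3=2 ≤ 3
  b_4=2 ≤ 4
  b_5=3 ≤ 5
  b_6=5 ≤ 6
  b_7=8 > 7
  fails at i=7 ⇒ NO

NO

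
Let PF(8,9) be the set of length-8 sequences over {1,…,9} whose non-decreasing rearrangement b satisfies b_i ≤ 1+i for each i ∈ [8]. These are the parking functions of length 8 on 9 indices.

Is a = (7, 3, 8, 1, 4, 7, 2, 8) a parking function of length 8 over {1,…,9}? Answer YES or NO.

Rearranged: b = (1, 2, 3, 4, 7, 7, 8, 8).
  b_1=1 ≤ 2
  b_2=2 ≤ 3
  b_3=3 ≤ 4
  b_4=4 ≤ 5
  b_5=7 > 6
  fails at i=5 ⇒ NO

NO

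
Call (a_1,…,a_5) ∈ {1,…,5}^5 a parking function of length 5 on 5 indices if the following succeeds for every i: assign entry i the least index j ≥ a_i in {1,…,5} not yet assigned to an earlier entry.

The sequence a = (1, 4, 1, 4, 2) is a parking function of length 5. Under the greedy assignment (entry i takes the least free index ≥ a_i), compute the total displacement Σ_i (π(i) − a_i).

3

Σπ = 5·6/2 = 15 (π permutes [5]); Σa = 1+4+1+4+2 = 12; disp = 15−12 = 3.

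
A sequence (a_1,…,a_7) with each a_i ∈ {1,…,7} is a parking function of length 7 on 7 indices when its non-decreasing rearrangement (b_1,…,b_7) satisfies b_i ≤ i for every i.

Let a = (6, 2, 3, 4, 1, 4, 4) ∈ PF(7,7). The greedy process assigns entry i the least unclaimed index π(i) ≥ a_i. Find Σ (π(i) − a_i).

4

Σπ(i) = 1+…+7 = 28; Σa = 6+2+3+4+1+4+4 = 24; disp = 28−24 = 4.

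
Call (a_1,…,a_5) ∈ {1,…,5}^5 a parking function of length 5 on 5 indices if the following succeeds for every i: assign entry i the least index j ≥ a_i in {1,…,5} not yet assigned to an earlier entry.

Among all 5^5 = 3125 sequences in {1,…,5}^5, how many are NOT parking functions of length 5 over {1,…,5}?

1829

Count = (5+1−5)·(5+1)^{5−1} = 1 · 1296 = 1296 (Pollak)
Example (4,3,3,5,5) → sorted (3,3,4,5,5): b_1=3>1, not a PF.
Total 3125; non-PF = 3125−1296 = 1829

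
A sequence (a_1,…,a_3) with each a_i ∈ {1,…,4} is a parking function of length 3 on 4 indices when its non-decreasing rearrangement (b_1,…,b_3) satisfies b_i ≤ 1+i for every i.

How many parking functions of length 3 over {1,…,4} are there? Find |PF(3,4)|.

50

Count = (5−3)·5^(3−1) = 2·25 = 50
Example (3,4,1) → sorted (1,3,4): b_i ≤ 1+i ∀i, a PF.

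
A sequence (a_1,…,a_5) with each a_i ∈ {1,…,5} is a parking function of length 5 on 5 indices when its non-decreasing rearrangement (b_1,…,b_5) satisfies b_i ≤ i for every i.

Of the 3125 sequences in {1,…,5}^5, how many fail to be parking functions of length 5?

1829

|PF| = (5+1−5)·(5+1)^{5−1} = 1 · 1296 = 1296 [KW]
E.g. (5,5,3,1,4) → sorted (1,3,4,5,5): b_2=3>2, not a PF.
So 3125 − 1296 = 1829 fail.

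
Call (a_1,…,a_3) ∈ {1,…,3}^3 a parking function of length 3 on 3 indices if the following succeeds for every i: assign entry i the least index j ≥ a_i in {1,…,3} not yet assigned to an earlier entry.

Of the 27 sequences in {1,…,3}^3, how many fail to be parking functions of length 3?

Count = (4−3)·4^(3−1) = 1·16 = 16 (Pollak)
Check (3,3,2) → sorted (2,3,3): b_1=2>1, not a PF.
Total 27; non-PF = 27−16 = 11

11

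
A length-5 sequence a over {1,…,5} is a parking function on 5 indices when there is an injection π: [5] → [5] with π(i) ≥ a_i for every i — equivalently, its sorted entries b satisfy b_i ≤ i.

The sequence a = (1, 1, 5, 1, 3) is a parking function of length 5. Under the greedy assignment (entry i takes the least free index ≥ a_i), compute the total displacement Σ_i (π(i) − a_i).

4

Σπ = 5·6/2 = 15 (π permutes [5]); Σa = 1+1+5+1+3 = 11; disp = 15−11 = 4.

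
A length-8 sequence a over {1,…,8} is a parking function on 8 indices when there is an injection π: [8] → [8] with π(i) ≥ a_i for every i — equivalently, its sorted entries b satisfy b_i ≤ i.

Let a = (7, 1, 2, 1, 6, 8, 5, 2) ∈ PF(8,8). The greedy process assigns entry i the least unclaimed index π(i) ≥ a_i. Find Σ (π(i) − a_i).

Σπ = 8·9/2 = 36 (π permutes [8]); Σa = 7+1+2+1+6+8+5+2 = 32; disp = 36−32 = 4.

4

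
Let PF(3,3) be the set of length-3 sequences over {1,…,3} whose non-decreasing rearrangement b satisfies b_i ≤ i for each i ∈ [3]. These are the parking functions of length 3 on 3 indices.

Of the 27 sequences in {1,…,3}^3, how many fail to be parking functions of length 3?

Count = (3+1−3)·(3+1)^{3−1} = 1·16 = 16 [KW]
Check (3,2,3) → sorted (2,3,3): b_1=2>1, not a PF.
So 27 − 16 = 11 fail.

11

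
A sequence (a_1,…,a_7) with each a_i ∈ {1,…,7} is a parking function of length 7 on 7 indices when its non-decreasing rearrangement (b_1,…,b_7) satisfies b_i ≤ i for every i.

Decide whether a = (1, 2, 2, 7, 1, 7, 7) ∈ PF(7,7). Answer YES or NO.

NO

Order a: b = (1, 1, 2, 2, 7, 7, 7).
  b_1=1 ≤ 1
  b_2=1 ≤ 2
  b_3=2 ≤ 3
  b_4=2 ≤ 4
  b_5=7 > 5
  fails at i=5 ⇒ NO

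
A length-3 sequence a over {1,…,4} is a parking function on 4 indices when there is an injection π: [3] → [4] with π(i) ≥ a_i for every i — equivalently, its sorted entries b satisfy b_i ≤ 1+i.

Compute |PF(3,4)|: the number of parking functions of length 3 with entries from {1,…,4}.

50

|PF(3,4)| = 2·5^2 = 2 · 25 = 50 [KW]
E.g. (1,2,3) → sorted (1,2,3): b_i ≤ 1+i ∀i, a PF.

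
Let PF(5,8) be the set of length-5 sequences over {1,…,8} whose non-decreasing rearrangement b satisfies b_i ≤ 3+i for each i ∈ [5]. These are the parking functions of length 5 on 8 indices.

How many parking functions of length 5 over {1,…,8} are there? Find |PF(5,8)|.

Count = 4·9^4 = 4 · 6561 = 26244
Check (6,6,1,1,2) → sorted (1,1,2,6,6): b_i ≤ 3+i ∀i, a PF.

26244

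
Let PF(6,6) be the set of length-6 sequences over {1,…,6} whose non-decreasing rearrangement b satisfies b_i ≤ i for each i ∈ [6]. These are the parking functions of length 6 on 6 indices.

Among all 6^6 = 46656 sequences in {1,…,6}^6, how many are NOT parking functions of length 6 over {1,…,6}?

29849

Count = (7−6)·7^(6−1) = 1 · 16807 = 16807 (Pollak)
E.g. (6,5,6,6,5,6) → sorted (5,5,6,6,6,6): b_1=5>1, not a PF.
6^6 − 16807 = 46656 − 16807 = 29849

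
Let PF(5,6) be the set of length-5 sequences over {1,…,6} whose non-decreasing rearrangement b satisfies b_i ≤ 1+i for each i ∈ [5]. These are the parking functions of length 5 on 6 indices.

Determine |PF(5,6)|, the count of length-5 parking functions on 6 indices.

4802

|PF(5,6)| = 2·7^4 = 2 · 2401 = 4802 [KW]
E.g. (3,3,2,3,5) → sorted (2,3,3,3,5): b_i ≤ 1+i ∀i, a PF.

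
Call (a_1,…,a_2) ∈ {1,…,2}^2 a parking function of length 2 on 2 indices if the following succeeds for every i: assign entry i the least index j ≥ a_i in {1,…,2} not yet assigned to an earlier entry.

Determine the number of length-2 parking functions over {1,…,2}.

3

#PF = (2+1−2)·(2+1)^{2−1} = 1·3 = 3 [KW]
Example (1,2) → sorted (1,2): b_i ≤ i ∀i, a PF.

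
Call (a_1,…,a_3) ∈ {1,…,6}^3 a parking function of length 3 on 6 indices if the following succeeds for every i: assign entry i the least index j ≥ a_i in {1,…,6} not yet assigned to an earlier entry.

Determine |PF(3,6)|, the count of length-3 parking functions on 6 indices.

196

|PF| = 4·7^2 = 4×49 = 196 (Konheim–Weiss)
E.g. (1,2,2) → sorted (1,2,2): b_i ≤ 3+i ∀i, a PF.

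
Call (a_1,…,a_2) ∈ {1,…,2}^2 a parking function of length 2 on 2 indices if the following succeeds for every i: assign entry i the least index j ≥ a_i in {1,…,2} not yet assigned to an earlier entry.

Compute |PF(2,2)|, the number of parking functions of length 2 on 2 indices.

3

#PF = (2−2+1)·(2+1)^(2−1) = 1·3 = 3 (Pollak)
One tuple (2,1) → sorted (1,2): b_i ≤ i ∀i, a PF.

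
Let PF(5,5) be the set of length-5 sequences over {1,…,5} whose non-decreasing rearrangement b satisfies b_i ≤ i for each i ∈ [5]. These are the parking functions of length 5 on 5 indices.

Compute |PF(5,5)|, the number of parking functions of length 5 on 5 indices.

#PF = 1·6^4 = 1 · 1296 = 1296 (Konheim–Weiss)
E.g. (3,2,1,1,4) → sorted (1,1,2,3,4): b_i ≤ i ∀i, a PF.

1296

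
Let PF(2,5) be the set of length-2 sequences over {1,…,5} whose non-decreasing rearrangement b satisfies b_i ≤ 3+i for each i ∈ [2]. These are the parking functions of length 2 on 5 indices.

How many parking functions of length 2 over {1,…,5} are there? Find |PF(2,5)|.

|PF(2,5)| = (5−2+1)·(5+1)^(2−1) = 4 · 6 = 24
One tuple (4,4) → sorted (4,4): b_i ≤ 3+i ∀i, a PF.

24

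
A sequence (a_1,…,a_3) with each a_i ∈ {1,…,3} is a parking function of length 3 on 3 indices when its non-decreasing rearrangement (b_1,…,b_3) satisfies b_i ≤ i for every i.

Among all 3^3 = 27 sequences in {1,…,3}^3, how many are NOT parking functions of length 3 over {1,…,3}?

#PF = 1·4^2 = 1×16 = 16 (Pollak)
E.g. (3,3,3) → sorted (3,3,3): b_1=3>1, not a PF.
So 27 − 16 = 11 fail.

11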